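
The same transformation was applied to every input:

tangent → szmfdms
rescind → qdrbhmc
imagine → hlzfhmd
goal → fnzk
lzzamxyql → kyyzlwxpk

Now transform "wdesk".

vcdrj

Looking at the pairs, the operation is to shift every letter 1 place backward in the alphabet (wrapping around).
For "wdesk" the result is "vcdrj".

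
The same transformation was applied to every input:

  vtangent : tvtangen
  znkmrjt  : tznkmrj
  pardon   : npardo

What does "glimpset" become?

The pattern: move the last character to the front.
"glimpset" → "tglimpse".

tglimpse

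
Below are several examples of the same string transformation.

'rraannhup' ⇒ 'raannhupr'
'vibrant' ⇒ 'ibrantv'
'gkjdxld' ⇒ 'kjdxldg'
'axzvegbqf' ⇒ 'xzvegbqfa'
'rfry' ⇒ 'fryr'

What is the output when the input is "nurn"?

urnn

Looking at the pairs, the operation is to move the first character to the end.
For "nurn" the result is "urnn".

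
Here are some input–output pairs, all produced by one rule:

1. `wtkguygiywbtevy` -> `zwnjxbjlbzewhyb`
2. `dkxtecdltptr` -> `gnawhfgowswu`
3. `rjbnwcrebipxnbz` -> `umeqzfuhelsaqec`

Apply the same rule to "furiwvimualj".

In each case the input is transformed by: shift every letter 3 places forward in the alphabet (wrapping around).
So "furiwvimualj" becomes "ixulzylpxdom".

ixulzylpxdom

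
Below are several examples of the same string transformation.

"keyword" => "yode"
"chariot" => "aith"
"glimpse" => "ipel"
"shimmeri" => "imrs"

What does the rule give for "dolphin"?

lhno

The rule is to move the first 2 characters to the end (rotate left by 2), then keep every other character starting from the first (positions 1st, 3rd, 5th, ...).
Working it through for "dolphin": intermediate "lphindo", final "lhno".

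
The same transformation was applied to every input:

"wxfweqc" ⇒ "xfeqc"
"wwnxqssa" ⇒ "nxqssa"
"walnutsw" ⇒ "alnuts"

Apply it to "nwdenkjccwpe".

Rule — remove every "w".
Applying that to "nwdenkjccwpe" gives "ndenkjccpe".

ndenkjccpe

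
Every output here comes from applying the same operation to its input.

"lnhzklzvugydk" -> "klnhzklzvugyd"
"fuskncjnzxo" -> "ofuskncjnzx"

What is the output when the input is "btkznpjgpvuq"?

Looking at the pairs, the operation is to move the last character to the front.
So "btkznpjgpvuq" becomes "qbtkznpjgpvu".

qbtkznpjgpvu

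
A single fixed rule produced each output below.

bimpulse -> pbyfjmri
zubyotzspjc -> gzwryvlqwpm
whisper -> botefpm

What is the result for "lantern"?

okixkqb

In each case the input is transformed by: move the last 2 characters to the front (rotate right by 2), then shift every letter 3 places backward in the alphabet (wrapping around).
Starting from "lantern": after the first operation, "rnlante"; after the second, "okixkqb".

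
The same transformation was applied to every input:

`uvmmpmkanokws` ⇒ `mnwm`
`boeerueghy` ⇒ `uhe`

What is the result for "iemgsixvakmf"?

iafm

What's happening: keep one character in every 3, starting at position 3 (positions 3rd, 6th, 9th, ...), then move the first character to the end.
"iemgsixvakmf" → "miaf" → "iafm".
(Check on "uvmmpmkanokws": → "mmnw" → "mnwm" ✓)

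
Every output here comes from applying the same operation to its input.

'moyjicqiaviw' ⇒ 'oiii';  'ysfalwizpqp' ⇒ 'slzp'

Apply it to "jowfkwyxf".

In each case the input is transformed by: keep one character in every 3, starting at position 2 (positions 2nd, 5th, 8th, ...).
Doing the same to "jowfkwyxf": "okx".

okx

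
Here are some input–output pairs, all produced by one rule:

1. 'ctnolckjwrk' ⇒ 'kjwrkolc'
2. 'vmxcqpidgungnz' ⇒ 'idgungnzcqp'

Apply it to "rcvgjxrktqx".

The rule is to delete the first 3 characters, then move the first 3 characters to the end (rotate left by 3).
On "rcvgjxrktqx" that produces "rktqxgjx".

rktqxgjx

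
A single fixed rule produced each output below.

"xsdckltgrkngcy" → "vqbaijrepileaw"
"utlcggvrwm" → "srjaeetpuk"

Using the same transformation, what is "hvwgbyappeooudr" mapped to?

ftuezwynncmmsbp

The transformation: shift every letter 2 places backward in the alphabet (wrapping around).
So "hvwgbyappeooudr" becomes "ftuezwynncmmsbp".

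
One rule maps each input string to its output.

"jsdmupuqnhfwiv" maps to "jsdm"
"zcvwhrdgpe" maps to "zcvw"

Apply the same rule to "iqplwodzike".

The pattern: keep only the first 4 characters.
Doing the same to "iqplwodzike": "iqpl".

iqpl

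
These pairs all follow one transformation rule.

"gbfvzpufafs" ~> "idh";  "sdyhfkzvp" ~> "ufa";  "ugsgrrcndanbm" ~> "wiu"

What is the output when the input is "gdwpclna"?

ify

Rule — shift every letter 2 places forward in the alphabet (wrapping around), then keep only the first 3 characters.
Starting from "gdwpclna": after the first operation, "ifyrenpc"; after the second, "ify".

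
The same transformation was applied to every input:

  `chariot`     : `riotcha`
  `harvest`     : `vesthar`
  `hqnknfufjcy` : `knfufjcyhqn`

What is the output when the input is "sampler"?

Looking at the pairs, the operation is to move the first 3 characters to the end (rotate left by 3).
Applying that to "sampler" gives "plersam".

plersam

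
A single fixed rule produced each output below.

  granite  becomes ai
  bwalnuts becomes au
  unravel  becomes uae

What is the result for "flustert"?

Rule — delete the last character, then keep only the vowels.
Applying both steps to "flustert": "fluster", then "ue".

ue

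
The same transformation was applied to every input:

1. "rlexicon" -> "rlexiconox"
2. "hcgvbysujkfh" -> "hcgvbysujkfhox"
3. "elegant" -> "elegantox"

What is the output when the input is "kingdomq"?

kingdomqox

In each case the input is transformed by: append "ox".
"kingdomq" → "kingdomqox".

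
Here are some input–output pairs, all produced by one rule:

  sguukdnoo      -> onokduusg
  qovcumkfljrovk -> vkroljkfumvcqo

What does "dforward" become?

rdwaordf

Looking at the pairs, the operation is to swap each adjacent pair of characters (1↔2, 3↔4, ...), then reverse the string.
Starting from "dforward": after the first operation, "fdroawdr"; after the second, "rdwaordf".
(Check on "sguukdnoo": → "gsuudkono" → "onokduusg" ✓)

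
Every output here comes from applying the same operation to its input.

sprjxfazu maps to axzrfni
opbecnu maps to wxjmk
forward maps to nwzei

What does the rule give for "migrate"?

uqozi

The rule is to delete the last 2 characters, then shift every letter 8 places forward in the alphabet (wrapping around).
"migrate" → "migra" → "uqozi".
(Check on "opbecnu": → "opbec" → "wxjmk" ✓)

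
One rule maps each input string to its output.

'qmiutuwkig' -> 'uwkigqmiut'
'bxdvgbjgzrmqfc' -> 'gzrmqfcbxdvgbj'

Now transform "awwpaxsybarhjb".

Rule — swap the front and back halves of the string.
On "awwpaxsybarhjb" that produces "ybarhjbawwpaxs".

ybarhjbawwpaxs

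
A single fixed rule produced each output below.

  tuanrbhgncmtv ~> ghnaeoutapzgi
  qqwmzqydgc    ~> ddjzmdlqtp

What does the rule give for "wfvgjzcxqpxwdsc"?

Rule — shift every letter 13 places forward in the alphabet (wrapping around) — i.e. ROT13.
For "wfvgjzcxqpxwdsc" the result is "jsitwmpkdckjqfp".

jsitwmpkdckjqfp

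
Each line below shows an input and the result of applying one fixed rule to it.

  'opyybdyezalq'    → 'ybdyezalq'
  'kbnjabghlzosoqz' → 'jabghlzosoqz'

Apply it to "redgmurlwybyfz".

gmurlwybyfz

Looking at the pairs, the operation is to delete the first 3 characters.
On "redgmurlwybyfz" that produces "gmurlwybyfz".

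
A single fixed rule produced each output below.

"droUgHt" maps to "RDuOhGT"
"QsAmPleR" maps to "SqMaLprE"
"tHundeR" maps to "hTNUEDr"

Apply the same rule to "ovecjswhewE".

Rule — flip the case of every letter, then swap each adjacent pair of characters (1↔2, 3↔4, ...).
Starting from "ovecjswhewE": after the first operation, "OVECJSWHEWe"; after the second, "VOCESJHWWEe".
(Check on "tHundeR": → "ThUNDEr" → "hTNUEDr" ✓)

VOCESJHWWEe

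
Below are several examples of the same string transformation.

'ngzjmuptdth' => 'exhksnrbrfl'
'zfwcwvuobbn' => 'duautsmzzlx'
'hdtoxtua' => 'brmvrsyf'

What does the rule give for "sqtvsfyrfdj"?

The transformation: move the first character to the end, then shift every letter 2 places backward in the alphabet (wrapping around).
"sqtvsfyrfdj" → "qtvsfyrfdjs" → "ortqdwpdbhq".
(Check on "zfwcwvuobbn": → "fwcwvuobbnz" → "duautsmzzlx" ✓)

ortqdwpdbhq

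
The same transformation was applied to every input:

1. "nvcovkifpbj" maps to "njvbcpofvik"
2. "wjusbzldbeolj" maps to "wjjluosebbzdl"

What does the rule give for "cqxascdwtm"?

The pattern: take characters alternately from the front and the back (1st, last, 2nd, 2nd-last, ...).
On "cqxascdwtm" that produces "cmqtxwadsc".

cmqtxwadsc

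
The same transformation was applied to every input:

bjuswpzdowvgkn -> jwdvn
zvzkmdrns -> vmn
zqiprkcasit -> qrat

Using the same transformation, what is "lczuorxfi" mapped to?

cof

What's happening: keep one character in every 3, starting at position 2 (positions 2nd, 5th, 8th, ...).
Applying that to "lczuorxfi" gives "cof".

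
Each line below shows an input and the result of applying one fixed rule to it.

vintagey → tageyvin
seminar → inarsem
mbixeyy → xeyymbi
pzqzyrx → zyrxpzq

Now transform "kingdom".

gdomkin

The rule is to move the first 3 characters to the end (rotate left by 3).
"kingdom" → "gdomkin".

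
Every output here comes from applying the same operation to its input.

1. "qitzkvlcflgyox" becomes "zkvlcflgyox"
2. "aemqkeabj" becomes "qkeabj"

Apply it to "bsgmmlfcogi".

mmlfcogi

Rule — delete the first 3 characters.
"bsgmmlfcogi" → "mmlfcogi".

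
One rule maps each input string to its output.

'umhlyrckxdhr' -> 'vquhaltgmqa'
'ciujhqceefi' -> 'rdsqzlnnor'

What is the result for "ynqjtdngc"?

wzscmwpl

What's happening: delete the first character, then shift every letter 9 places forward in the alphabet (wrapping around).
Working it through for "ynqjtdngc": intermediate "nqjtdngc", final "wzscmwpl".
(Check on "umhlyrckxdhr": → "mhlyrckxdhr" → "vquhaltgmqa" ✓)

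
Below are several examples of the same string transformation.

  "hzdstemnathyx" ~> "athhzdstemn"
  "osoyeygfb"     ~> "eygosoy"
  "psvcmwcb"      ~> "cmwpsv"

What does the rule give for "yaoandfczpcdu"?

zpcyaoandfc

The pattern: delete the last 2 characters, then move the last 3 characters to the front (rotate right by 3).
"yaoandfczpcdu" → "yaoandfczpc" → "zpcyaoandfc".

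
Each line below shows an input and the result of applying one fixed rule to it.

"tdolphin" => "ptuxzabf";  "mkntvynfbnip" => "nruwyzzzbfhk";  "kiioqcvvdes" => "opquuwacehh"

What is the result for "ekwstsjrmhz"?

The pattern: sort the characters into alphabetical order, then shift every letter 12 places forward in the alphabet (wrapping around).
Working it through for "ekwstsjrmhz": intermediate "ehjkmrsstwz", final "qtvwydeefil".

qtvwydeefil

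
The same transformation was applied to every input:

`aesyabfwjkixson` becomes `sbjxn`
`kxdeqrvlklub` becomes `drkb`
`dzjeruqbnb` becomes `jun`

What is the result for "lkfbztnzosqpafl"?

ftopl

The pattern: keep one character in every 3, starting at position 3 (positions 3rd, 6th, 9th, ...).
Applying that to "lkfbztnzosqpafl" gives "ftopl".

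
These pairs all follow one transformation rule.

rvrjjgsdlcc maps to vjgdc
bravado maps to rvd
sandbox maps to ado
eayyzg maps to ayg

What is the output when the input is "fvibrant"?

vbat

In each case the input is transformed by: keep every other character starting from the second (positions 2nd, 4th, 6th, ...).
Applying that to "fvibrant" gives "vbat".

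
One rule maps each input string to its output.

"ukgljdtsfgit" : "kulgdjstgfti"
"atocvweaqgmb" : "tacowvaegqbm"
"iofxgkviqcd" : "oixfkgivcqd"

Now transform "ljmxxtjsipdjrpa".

jlxmtxsjpijdpra

Each output is the input with this applied: swap each adjacent pair of characters (1↔2, 3↔4, ...).
On "ljmxxtjsipdjrpa" that produces "jlxmtxsjpijdpra".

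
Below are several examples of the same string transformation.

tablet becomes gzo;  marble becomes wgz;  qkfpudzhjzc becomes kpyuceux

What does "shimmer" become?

hhzm

In each case the input is transformed by: delete the first 3 characters, then shift every letter 5 places backward in the alphabet (wrapping around).
For "shimmer", step one produces "mmer"; step two turns that into "hhzm".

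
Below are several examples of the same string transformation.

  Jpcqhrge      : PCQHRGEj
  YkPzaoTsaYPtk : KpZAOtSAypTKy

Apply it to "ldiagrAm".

The pattern: flip the case of every letter, then move the first character to the end.
For "ldiagrAm" the result is "DIAGRaML".

DIAGRaML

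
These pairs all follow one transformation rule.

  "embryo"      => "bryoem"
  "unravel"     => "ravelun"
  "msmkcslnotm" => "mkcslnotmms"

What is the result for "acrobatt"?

In each case the input is transformed by: move the first 2 characters to the end (rotate left by 2).
For "acrobatt" the result is "robattac".

robattac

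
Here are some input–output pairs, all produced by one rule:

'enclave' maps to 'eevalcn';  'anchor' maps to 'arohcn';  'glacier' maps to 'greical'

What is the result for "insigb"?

ibgisn

In each case the input is transformed by: reverse the string, then move the last character to the front.
"insigb" → "bgisni" → "ibgisn".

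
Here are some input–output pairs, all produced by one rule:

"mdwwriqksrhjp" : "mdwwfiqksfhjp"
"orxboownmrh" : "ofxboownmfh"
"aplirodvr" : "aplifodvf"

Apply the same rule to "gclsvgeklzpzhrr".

gclsvgeklzpzhff

In each case the input is transformed by: replace every "r" with "f".
Applying that to "gclsvgeklzpzhrr" gives "gclsvgeklzpzhff".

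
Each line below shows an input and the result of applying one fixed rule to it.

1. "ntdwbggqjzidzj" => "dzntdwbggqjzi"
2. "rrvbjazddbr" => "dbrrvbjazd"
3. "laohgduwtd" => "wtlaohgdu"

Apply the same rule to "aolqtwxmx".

The rule is to delete the last character, then move the last 2 characters to the front (rotate right by 2).
For "aolqtwxmx", step one produces "aolqtwxm"; step two turns that into "xmaolqtw".
(Check on "ntdwbggqjzidzj": → "ntdwbggqjzidz" → "dzntdwbggqjzi" ✓)

xmaolqtw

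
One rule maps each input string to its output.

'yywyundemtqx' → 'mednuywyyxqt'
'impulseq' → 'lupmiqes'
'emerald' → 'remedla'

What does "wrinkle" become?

What's happening: reverse the string, then move the first 3 characters to the end (rotate left by 3).
Doing the same to "wrinkle": "nirwelk".

nirwelk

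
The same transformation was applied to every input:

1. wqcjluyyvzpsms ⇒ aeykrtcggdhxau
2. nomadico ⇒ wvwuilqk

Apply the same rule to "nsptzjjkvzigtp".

Each output is the input with this applied: shift every letter 8 places forward in the alphabet (wrapping around), then move the last character to the front.
Working it through for "nsptzjjkvzigtp": intermediate "vaxbhrrsdhqobx", final "xvaxbhrrsdhqob".

xvaxbhrrsdhqob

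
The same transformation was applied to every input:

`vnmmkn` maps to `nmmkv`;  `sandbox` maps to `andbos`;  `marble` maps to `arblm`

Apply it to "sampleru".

What's happening: swap the first and last characters, then delete the first character.
"sampleru" → "uamplers" → "amplers".

amplers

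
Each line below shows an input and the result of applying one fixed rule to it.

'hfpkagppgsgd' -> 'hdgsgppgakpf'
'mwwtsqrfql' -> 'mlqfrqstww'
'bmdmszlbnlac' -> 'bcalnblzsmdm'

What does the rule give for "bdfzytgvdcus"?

Each output is the input with this applied: move the first character to the end, then reverse the string.
On "bdfzytgvdcus": the first step gives "dfzytgvdcusb", and the second then gives "bsucdvgtyzfd".

bsucdvgtyzfd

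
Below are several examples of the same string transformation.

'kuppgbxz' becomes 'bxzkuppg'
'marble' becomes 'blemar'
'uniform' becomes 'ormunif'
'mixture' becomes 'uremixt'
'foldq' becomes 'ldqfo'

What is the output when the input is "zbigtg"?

gtgzbi

In each case the input is transformed by: move the last 3 characters to the front (rotate right by 3).
For "zbigtg" the result is "gtgzbi".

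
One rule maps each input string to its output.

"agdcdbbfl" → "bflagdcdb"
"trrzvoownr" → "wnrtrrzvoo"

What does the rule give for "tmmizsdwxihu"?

The transformation: move the last 3 characters to the front (rotate right by 3).
Doing the same to "tmmizsdwxihu": "ihutmmizsdwx".

ihutmmizsdwx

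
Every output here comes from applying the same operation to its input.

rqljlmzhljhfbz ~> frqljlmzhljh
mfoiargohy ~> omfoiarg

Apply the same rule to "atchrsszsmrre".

Each output is the input with this applied: delete the last 2 characters, then move the last character to the front.
So "atchrsszsmrre" becomes "ratchrsszsm".

ratchrsszsm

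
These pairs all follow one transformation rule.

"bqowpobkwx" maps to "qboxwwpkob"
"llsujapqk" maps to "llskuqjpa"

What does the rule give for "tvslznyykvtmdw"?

What's happening: move the first character to the end, then take characters alternately from the front and the back (1st, last, 2nd, 2nd-last, ...).
Starting from "tvslznyykvtmdw": after the first operation, "vslznyykvtmdwt"; after the second, "vtswldzmntyvyk".
(Check on "bqowpobkwx": → "qowpobkwxb" → "qboxwwpkob" ✓)

vtswldzmntyvyk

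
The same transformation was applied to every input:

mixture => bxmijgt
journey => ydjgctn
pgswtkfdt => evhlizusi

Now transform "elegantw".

tatvpcil

In each case the input is transformed by: shift every letter 11 places backward in the alphabet (wrapping around).
For "elegantw" the result is "tatvpcil".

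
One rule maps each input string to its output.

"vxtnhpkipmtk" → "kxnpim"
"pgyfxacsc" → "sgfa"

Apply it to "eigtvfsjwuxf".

The pattern: keep every other character starting from the second (positions 2nd, 4th, 6th, ...), then move the last character to the front.
Applying both steps to "eigtvfsjwuxf": "itfjuf", then "fitfju".

fitfju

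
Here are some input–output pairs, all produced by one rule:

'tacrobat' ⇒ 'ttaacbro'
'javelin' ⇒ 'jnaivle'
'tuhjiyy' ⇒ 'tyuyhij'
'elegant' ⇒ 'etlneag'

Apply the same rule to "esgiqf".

efsqgi

The rule is to take characters alternately from the front and the back (1st, last, 2nd, 2nd-last, ...).
"esgiqf" → "efsqgi".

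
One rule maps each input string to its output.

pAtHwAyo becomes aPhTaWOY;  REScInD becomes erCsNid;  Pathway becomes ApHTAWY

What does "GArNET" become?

agnRte

Rule — flip the case of every letter, then swap each adjacent pair of characters (1↔2, 3↔4, ...).
For "GArNET", step one produces "gaRnet"; step two turns that into "agnRte".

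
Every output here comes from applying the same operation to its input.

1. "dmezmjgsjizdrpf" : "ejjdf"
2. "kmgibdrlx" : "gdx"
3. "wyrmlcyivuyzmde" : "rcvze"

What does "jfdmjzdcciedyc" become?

dzcd

Each output is the input with this applied: keep one character in every 3, starting at position 3 (positions 3rd, 6th, 9th, ...).
"jfdmjzdcciedyc" → "dzcd".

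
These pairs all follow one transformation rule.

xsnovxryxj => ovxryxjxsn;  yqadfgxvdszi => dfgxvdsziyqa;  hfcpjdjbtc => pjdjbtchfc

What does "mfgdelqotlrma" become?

What's happening: move the first 3 characters to the end (rotate left by 3).
On "mfgdelqotlrma" that produces "delqotlrmamfg".

delqotlrmamfg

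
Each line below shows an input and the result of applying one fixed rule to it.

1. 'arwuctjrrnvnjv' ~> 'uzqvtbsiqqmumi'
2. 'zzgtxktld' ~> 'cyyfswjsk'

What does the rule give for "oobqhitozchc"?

The rule is to move the last character to the front, then shift every letter 1 place backward in the alphabet (wrapping around).
On "oobqhitozchc": the first step gives "coobqhitozch", and the second then gives "bnnapghsnybg".

bnnapghsnybg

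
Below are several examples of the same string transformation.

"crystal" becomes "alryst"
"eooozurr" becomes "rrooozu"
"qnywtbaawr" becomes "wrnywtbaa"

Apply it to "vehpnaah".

The transformation: delete the first character, then move the last 2 characters to the front (rotate right by 2).
"vehpnaah" → "ehpnaah" → "ahehpna".

ahehpna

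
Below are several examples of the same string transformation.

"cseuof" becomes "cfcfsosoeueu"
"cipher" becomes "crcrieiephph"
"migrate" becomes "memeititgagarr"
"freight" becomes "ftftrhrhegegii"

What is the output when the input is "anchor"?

What's happening: double every character, then take characters alternately from the front and the back (1st, last, 2nd, 2nd-last, ...).
On "anchor": the first step gives "aanncchhoorr", and the second then gives "ararnonochch".

ararnonochch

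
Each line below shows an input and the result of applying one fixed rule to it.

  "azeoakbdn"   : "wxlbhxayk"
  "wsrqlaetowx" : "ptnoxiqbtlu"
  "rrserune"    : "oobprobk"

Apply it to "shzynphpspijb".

epvwmkmempgfy

The rule is to swap each adjacent pair of characters (1↔2, 3↔4, ...), then shift every letter 3 places backward in the alphabet (wrapping around).
Applying both steps to "shzynphpspijb": "hsyzpnphpsjib", then "epvwmkmempgfy".
(Check on "wsrqlaetowx": → "swqraltewox" → "ptnoxiqbtlu" ✓)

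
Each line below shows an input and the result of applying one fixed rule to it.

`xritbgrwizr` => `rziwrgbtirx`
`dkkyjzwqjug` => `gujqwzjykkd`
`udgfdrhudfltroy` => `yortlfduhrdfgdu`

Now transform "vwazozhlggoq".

Looking at the pairs, the operation is to reverse the string.
Applying that to "vwazozhlggoq" gives "qogglhzozawv".

qogglhzozawv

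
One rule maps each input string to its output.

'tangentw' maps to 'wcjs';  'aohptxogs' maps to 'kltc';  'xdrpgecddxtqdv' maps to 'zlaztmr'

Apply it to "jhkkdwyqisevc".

dgsmor

The rule is to shift every letter 4 places backward in the alphabet (wrapping around), then keep every other character starting from the second (positions 2nd, 4th, 6th, ...).
Applying both steps to "jhkkdwyqisevc": "fdggzsumeoary", then "dgsmor".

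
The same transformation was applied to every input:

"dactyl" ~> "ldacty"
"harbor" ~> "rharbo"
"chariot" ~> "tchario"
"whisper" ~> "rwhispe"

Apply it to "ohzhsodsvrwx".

xohzhsodsvrw

The transformation: move the last character to the front.
Applying that to "ohzhsodsvrwx" gives "xohzhsodsvrw".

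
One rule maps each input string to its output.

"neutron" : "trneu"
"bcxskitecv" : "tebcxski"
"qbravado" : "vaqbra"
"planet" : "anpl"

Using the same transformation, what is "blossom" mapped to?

What's happening: delete the last 2 characters, then move the last 2 characters to the front (rotate right by 2).
"blossom" → "bloss" → "ssblo".

ssblo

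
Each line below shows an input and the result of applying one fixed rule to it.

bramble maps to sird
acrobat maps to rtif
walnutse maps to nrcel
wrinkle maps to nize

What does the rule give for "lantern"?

crek

Each output is the input with this applied: delete the last 3 characters, then shift every letter 9 places backward in the alphabet (wrapping around).
Working it through for "lantern": intermediate "lant", final "crek".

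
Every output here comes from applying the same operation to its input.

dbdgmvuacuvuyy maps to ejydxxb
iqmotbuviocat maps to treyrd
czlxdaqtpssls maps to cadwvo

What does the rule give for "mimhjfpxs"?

lkia

Looking at the pairs, the operation is to keep every other character starting from the second (positions 2nd, 4th, 6th, ...), then shift every letter 3 places forward in the alphabet (wrapping around).
"mimhjfpxs" → "ihfx" → "lkia".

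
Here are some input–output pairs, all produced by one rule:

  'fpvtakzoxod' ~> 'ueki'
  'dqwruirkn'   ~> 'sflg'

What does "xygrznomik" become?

In each case the input is transformed by: shift every letter 11 places backward in the alphabet (wrapping around), then keep only the first 4 characters.
Working it through for "xygrznomik": intermediate "mnvgocdbxz", final "mnvg".

mnvg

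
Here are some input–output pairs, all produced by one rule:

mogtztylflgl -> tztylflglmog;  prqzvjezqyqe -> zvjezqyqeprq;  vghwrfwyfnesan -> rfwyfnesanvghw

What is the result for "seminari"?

eminaris

Each output is the input with this applied: swap the front and back halves of the string, then move the last 3 characters to the front (rotate right by 3).
So "seminari" becomes "eminaris".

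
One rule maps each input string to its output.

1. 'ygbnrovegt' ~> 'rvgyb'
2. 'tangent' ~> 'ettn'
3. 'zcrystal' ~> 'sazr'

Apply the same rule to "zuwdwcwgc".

wwczw

The pattern: keep every other character starting from the first (positions 1st, 3rd, 5th, ...), then move the first 2 characters to the end (rotate left by 2).
Working it through for "zuwdwcwgc": intermediate "zwwwc", final "wwczw".
(Check on "ygbnrovegt": → "ybrvg" → "rvgyb" ✓)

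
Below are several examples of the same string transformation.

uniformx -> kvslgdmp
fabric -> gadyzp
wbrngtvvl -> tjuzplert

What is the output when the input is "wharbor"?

Looking at the pairs, the operation is to shift every letter 2 places backward in the alphabet (wrapping around), then move the last 2 characters to the front (rotate right by 2).
Applying both steps to "wharbor": "ufypzmp", then "mpufypz".

mpufypz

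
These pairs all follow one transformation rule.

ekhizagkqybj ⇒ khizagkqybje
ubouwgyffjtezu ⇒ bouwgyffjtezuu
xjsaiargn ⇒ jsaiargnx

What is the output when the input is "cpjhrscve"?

pjhrscvec

The pattern: move the first character to the end.
So "cpjhrscve" becomes "pjhrscvec".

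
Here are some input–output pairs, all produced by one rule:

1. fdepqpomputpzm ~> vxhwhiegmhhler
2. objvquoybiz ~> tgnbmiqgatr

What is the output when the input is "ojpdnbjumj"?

bgvhtfmbbe

What's happening: shift every letter 8 places backward in the alphabet (wrapping around), then swap each adjacent pair of characters (1↔2, 3↔4, ...).
Applying both steps to "ojpdnbjumj": "gbhvftbmeb", then "bgvhtfmbbe".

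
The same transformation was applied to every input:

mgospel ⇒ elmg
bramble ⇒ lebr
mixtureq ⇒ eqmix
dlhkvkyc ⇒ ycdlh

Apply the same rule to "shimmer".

In each case the input is transformed by: move the last 2 characters to the front (rotate right by 2), then delete the last 3 characters.
On "shimmer": the first step gives "ershimm", and the second then gives "ersh".

ersh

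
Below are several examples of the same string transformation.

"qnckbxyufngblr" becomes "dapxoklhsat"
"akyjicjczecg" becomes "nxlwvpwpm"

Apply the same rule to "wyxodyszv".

What's happening: delete the last 3 characters, then shift every letter 13 places forward in the alphabet (wrapping around) — i.e. ROT13.
Working it through for "wyxodyszv": intermediate "wyxody", final "jlkbql".

jlkbql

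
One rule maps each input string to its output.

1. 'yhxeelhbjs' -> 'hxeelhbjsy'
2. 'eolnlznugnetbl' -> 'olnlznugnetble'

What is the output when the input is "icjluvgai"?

cjluvgaii

The pattern: move the first character to the end.
Applying that to "icjluvgai" gives "cjluvgaii".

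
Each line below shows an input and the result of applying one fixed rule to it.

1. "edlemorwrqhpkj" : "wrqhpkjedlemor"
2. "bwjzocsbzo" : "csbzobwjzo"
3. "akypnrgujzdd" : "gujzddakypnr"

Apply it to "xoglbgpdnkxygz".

Each output is the input with this applied: swap the front and back halves of the string.
Applying that to "xoglbgpdnkxygz" gives "dnkxygzxoglbgp".

dnkxygzxoglbgp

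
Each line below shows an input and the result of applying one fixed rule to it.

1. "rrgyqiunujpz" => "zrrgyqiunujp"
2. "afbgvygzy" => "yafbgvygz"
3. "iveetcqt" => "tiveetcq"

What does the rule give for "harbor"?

rharbo

The pattern: move the last character to the front.
On "harbor" that produces "rharbo".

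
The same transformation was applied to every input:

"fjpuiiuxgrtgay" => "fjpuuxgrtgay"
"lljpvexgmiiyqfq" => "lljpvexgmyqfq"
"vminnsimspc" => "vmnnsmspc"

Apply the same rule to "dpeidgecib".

Looking at the pairs, the operation is to remove every "i".
For "dpeidgecib" the result is "dpedgecb".

dpedgecb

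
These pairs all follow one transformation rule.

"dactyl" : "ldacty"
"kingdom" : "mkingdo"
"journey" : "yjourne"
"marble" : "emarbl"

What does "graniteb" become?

In each case the input is transformed by: move the last character to the front.
So "graniteb" becomes "bgranite".

bgranite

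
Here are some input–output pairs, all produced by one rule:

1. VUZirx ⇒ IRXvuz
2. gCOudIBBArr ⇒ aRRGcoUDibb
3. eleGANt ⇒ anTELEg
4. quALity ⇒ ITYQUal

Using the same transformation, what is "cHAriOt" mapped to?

Looking at the pairs, the operation is to flip the case of every letter, then move the last 3 characters to the front (rotate right by 3).
"cHAriOt" → "ChaRIoT" → "IoTChaR".

IoTChaR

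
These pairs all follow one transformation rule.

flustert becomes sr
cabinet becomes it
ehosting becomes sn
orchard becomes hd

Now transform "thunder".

The pattern: move the first character to the end, then keep one character in every 3, starting at position 3 (positions 3rd, 6th, 9th, ...).
Applying both steps to "thunder": "hundert", then "nr".

nr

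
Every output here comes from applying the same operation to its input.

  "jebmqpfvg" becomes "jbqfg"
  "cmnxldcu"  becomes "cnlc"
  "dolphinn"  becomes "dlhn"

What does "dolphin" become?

The pattern: keep every other character starting from the first (positions 1st, 3rd, 5th, ...).
Doing the same to "dolphin": "dlhn".

dlhn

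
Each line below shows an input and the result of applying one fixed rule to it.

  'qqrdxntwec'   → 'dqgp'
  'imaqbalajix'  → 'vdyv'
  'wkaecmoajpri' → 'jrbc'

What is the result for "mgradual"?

Looking at the pairs, the operation is to keep one character in every 3, starting at position 1 (positions 1st, 4th, 7th, ...), then shift every letter 13 places forward in the alphabet (wrapping around) — i.e. ROT13.
For "mgradual", step one produces "maa"; step two turns that into "znn".

znn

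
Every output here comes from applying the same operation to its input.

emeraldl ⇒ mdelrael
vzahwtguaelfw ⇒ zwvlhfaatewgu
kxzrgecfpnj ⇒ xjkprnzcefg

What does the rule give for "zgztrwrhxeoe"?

Looking at the pairs, the operation is to swap each adjacent pair of characters (1↔2, 3↔4, ...), then take characters alternately from the front and the back (1st, last, 2nd, 2nd-last, ...).
For "zgztrwrhxeoe", step one produces "gztzwrhrexeo"; step two turns that into "gozetxzewrrh".

gozetxzewrrh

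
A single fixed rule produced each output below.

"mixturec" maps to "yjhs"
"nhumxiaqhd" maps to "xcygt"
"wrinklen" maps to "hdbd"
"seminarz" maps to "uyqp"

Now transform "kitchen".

ysu

The rule is to shift every letter 10 places backward in the alphabet (wrapping around), then keep every other character starting from the second (positions 2nd, 4th, 6th, ...).
For "kitchen", step one produces "ayjsxud"; step two turns that into "ysu".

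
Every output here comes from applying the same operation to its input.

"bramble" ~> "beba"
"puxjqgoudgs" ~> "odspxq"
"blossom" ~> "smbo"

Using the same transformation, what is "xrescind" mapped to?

cnxe

In each case the input is transformed by: keep every other character starting from the first (positions 1st, 3rd, 5th, ...), then swap the front and back halves of the string.
For "xrescind", step one produces "xecn"; step two turns that into "cnxe".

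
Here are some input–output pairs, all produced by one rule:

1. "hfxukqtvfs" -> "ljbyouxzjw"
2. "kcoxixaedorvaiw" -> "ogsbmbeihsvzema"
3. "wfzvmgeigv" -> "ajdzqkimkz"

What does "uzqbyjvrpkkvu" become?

ydufcnzvtoozy

The transformation: shift every letter 4 places forward in the alphabet (wrapping around).
"uzqbyjvrpkkvu" → "ydufcnzvtoozy".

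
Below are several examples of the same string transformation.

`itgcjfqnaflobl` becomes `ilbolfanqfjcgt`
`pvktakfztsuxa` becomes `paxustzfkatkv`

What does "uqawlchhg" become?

In each case the input is transformed by: reverse the string, then move the last character to the front.
Starting from "uqawlchhg": after the first operation, "ghhclwaqu"; after the second, "ughhclwaq".

ughhclwaq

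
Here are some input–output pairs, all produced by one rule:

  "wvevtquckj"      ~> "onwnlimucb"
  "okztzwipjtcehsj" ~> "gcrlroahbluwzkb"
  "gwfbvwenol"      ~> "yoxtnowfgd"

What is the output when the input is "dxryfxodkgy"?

In each case the input is transformed by: shift every letter 8 places backward in the alphabet (wrapping around).
Applying that to "dxryfxodkgy" gives "vpjqxpgvcyq".

vpjqxpgvcyq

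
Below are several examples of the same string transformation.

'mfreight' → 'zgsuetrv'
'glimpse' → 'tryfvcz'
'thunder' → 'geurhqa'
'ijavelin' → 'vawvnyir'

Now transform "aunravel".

What's happening: shift every letter 13 places forward in the alphabet (wrapping around) — i.e. ROT13, then take characters alternately from the front and the back (1st, last, 2nd, 2nd-last, ...).
Working it through for "aunravel": intermediate "nhaeniry", final "nyhraien".
(Check on "glimpse": → "tyvzcfr" → "tryfvcz" ✓)

nyhraien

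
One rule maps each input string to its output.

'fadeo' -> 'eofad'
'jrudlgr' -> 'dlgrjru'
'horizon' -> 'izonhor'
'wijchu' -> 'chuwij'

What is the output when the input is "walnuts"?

Each output is the input with this applied: move the first 3 characters to the end (rotate left by 3).
"walnuts" → "nutswal".

nutswal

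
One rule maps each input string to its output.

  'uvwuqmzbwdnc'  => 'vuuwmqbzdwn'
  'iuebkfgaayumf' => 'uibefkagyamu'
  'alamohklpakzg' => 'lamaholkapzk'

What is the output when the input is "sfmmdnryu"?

Each output is the input with this applied: delete the last character, then swap each adjacent pair of characters (1↔2, 3↔4, ...).
Applying both steps to "sfmmdnryu": "sfmmdnry", then "fsmmndyr".

fsmmndyr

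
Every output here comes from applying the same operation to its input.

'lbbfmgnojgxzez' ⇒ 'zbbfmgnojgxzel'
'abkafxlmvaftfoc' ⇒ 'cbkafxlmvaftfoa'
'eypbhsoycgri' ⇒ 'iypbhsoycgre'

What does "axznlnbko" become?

oxznlnbka

What's happening: swap the first and last characters.
So "axznlnbko" becomes "oxznlnbka".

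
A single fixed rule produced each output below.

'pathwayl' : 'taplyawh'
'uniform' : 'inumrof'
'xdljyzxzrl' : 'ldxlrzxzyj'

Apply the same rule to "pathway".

tapyawh

Looking at the pairs, the operation is to move the first 3 characters to the end (rotate left by 3), then reverse the string.
For "pathway", step one produces "hwaypat"; step two turns that into "tapyawh".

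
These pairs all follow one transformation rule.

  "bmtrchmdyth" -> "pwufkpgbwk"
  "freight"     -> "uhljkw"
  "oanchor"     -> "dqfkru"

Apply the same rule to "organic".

In each case the input is transformed by: shift every letter 3 places forward in the alphabet (wrapping around), then delete the first character.
On "organic": the first step gives "rujdqlf", and the second then gives "ujdqlf".

ujdqlf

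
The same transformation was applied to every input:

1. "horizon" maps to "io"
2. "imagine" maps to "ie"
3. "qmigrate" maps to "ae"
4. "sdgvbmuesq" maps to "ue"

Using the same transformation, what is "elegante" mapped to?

ae

Each output is the input with this applied: delete the first 3 characters, then keep only the vowels.
Applying that to "elegante" gives "ae".
(Check on "imagine": → "gine" → "ie" ✓)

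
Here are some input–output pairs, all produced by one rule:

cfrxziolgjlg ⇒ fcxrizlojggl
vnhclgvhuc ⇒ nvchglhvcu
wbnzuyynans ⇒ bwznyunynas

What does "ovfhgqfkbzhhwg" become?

vohfqgkfzbhhgw

Looking at the pairs, the operation is to swap each adjacent pair of characters (1↔2, 3↔4, ...).
Applying that to "ovfhgqfkbzhhwg" gives "vohfqgkfzbhhgw".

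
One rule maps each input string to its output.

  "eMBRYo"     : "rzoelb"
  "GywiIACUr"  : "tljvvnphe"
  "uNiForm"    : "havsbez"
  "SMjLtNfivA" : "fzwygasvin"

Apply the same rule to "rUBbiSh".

ehoovfu

Rule — shift every letter 13 places forward in the alphabet (wrapping around) — i.e. ROT13, then convert every letter to lowercase.
For "rUBbiSh", step one produces "eHOovFu"; step two turns that into "ehoovfu".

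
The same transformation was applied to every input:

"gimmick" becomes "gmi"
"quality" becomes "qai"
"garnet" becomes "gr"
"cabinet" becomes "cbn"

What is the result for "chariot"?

cai

Looking at the pairs, the operation is to keep every other character starting from the first (positions 1st, 3rd, 5th, ...), then delete the last character.
Working it through for "chariot": intermediate "cait", final "cai".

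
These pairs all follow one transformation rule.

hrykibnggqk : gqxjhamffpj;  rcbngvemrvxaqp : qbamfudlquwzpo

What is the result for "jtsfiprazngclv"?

Looking at the pairs, the operation is to shift every letter 1 place backward in the alphabet (wrapping around).
So "jtsfiprazngclv" becomes "isrehoqzymfbku".

isrehoqzymfbku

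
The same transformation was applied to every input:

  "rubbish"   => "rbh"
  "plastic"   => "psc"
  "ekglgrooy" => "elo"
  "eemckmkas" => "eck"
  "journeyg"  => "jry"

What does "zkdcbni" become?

The rule is to keep one character in every 3, starting at position 1 (positions 1st, 4th, 7th, ...).
"zkdcbni" → "zci".

zci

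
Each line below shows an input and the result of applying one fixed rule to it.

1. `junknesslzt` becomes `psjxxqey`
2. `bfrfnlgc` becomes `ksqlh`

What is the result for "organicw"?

fsnhb

The pattern: delete the first 3 characters, then shift every letter 5 places forward in the alphabet (wrapping around).
On "organicw": the first step gives "anicw", and the second then gives "fsnhb".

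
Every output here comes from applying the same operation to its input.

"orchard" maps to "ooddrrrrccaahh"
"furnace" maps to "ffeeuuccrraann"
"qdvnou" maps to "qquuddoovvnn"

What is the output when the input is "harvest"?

Rule — take characters alternately from the front and the back (1st, last, 2nd, 2nd-last, ...), then double every character.
On "harvest": the first step gives "htasrev", and the second then gives "hhttaassrreevv".

hhttaassrreevv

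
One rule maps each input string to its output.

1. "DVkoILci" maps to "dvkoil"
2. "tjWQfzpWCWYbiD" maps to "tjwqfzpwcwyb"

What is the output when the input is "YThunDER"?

ythund

Each output is the input with this applied: delete the last 2 characters, then convert every letter to lowercase.
Working it through for "YThunDER": intermediate "YThunD", final "ythund".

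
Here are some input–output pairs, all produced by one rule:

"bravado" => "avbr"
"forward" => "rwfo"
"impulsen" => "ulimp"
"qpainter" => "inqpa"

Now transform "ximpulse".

puxim

In each case the input is transformed by: delete the last 3 characters, then move the last 2 characters to the front (rotate right by 2).
Working it through for "ximpulse": intermediate "ximpu", final "puxim".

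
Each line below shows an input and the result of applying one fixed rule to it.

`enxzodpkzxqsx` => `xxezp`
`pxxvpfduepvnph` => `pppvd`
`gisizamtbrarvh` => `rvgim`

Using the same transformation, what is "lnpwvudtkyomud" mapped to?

yulwd

Looking at the pairs, the operation is to keep one character in every 3, starting at position 1 (positions 1st, 4th, 7th, ...), then move the first 3 characters to the end (rotate left by 3).
On "lnpwvudtkyomud": the first step gives "lwdyu", and the second then gives "yulwd".
(Check on "pxxvpfduepvnph": → "pvdpp" → "pppvd" ✓)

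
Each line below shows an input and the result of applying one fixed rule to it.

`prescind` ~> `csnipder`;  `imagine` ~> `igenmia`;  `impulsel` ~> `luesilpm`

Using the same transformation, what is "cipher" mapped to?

The rule is to move the first 3 characters to the end (rotate left by 3), then swap each adjacent pair of characters (1↔2, 3↔4, ...).
For "cipher", step one produces "hercip"; step two turns that into "ehcrpi".

ehcrpi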